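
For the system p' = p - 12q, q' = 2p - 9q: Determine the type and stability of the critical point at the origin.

A = [[1,-12],[2,-9]]; det(A-λI) = λ^2 + 8λ + 15.
λ = -3, -5: both negative.

stable node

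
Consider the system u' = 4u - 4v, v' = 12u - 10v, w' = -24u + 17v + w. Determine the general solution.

u(t) = K_1e^(-4t) - 2K_2e^(-2t), v(t) = 2K_1e^(-4t) - 3K_2e^(-2t), w(t) = -2K_1e^(-4t) + K_2e^(-2t) + K_3e^(t)

Coefficient matrix A = [[4, -4, 0], [12, -10, 0], [-24, 17, 1]].
det(A - λI) = 0 gives eigenvalues λ = -4, -2, 1.
For λ=-4: eigenvector (1,2,-2).
For λ=-2: eigenvector (-2,-3,1).
For λ=1: eigenvector (0,0,1).
General solution: K_1e^(-4t)(1,2,-2) + K_2e^(-2t)(-2,-3,1) + K_3e^(t)(0,0,1).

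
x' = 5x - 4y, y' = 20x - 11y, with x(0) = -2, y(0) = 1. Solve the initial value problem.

Coefficient matrix A = [[5, -4], [20, -11]].
Characteristic polynomial det(A - λI) = λ^2 + 6λ + 25 = 0.
Eigenvalues λ = -3 ± 4i (complex conjugate pair).
For λ=-3+4i: an eigenvector is (-1,-2) - i(0,-1) = (-1, -2 + i).
A real fundamental pair from Re and Im of e^((-3+4i)t)v: X_1 = e^(-3t)(cos(4t)·(-1,-2) + sin(4t)·(0,-1)), X_2 = e^(-3t)(sin(4t)·(-1,-2) - cos(4t)·(0,-1)).
General solution: K_1X_1 + K_2X_2.
Applying x(0)=-2, y(0)=1 gives K_1=2, K_2=5.

x(t) = -5e^(-3t)sin(4t) - 2e^(-3t)cos(4t), y(t) = -12e^(-3t)sin(4t) + e^(-3t)cos(4t)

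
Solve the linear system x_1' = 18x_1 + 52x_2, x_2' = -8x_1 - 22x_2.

x_1(t) = 3C_1e^(-2t)sin(4t) - 2C_1e^(-2t)cos(4t) - 2C_2e^(-2t)sin(4t) - 3C_2e^(-2t)cos(4t), x_2(t) = -C_1e^(-2t)sin(4t) + C_1e^(-2t)cos(4t) + C_2e^(-2t)sin(4t) + C_2e^(-2t)cos(4t)

Coefficient matrix A = [[18, 52], [-8, -22]].
Characteristic polynomial det(A - λI) = λ^2 + 4λ + 20 = 0.
Eigenvalues λ = -2 ± 4i (complex conjugate pair).
For λ=-2+4i: an eigenvector is (-2,1) - i(3,-1) = (-2 - 3i, 1 + i).
A real fundamental pair from Re and Im of e^((-2+4i)t)v: X_1 = e^(-2t)(cos(4t)·(-2,1) + sin(4t)·(3,-1)), X_2 = e^(-2t)(sin(4t)·(-2,1) - cos(4t)·(3,-1)).
General solution: C_1X_1 + C_2X_2.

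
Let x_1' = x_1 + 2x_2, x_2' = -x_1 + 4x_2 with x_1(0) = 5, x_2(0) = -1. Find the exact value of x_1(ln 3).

-81

A = [[1,2],[-1,4]]; eigenvalues λ = 2, 3.
Eigenvectors: (-2,-1) for λ=2, (1,1) for λ=3.
From the initial condition, c_1 = -6, c_2 = -7.
x_1(ln 3) = (-6)(3^2)(-2) + (-7)(3^3)(1) = -81.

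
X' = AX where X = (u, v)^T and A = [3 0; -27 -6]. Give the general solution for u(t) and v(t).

u(t) = c_1e^(3t), v(t) = -3c_1e^(3t) - c_2e^(-6t)

Coefficient matrix A = [[3, 0], [-27, -6]].
Characteristic polynomial det(A - λI) = λ^2 + 3λ - 18 = 0.
Eigenvalues λ = 3, -6.
For λ=3: (A-λI) row 2 is [-27, -9], so an eigenvector is (1, -3).
For λ=-6: (A-λI) row 1 is [9, 0], so an eigenvector is (0, -1).
General solution: c_1e^(3t)(1,-3) + c_2e^(-6t)(0,-1).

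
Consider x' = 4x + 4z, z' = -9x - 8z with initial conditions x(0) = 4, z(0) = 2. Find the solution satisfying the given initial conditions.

x(t) = 32te^(-2t) + 4e^(-2t), z(t) = -48te^(-2t) + 2e^(-2t)

Coefficient matrix A = [[4, 4], [-9, -8]].
Characteristic polynomial det(A - λI) = λ^2 + 4λ + 4 = 0.
Single eigenvalue λ = -2 with algebraic multiplicity 2.
Eigenvector v = (2,-3); generalized eigenvector w with (A-λI)w=v is (-1,2).
General solution: e^(-2t)[K_1·v + K_2·(t·v + w)].
Applying x(0)=4, z(0)=2 gives K_1=10, K_2=16.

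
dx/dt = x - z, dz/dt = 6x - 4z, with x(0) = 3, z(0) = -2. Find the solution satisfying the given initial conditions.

x(t) = 11e^(-t) - 8e^(-2t), z(t) = 22e^(-t) - 24e^(-2t)

Coefficient matrix A = [[1, -1], [6, -4]].
Characteristic polynomial det(A - λI) = λ^2 + 3λ + 2 = 0.
Eigenvalues λ = -2, -1.
For λ=-2: (A-λI) row 1 is [3, -1], so an eigenvector is (-1, -3).
For λ=-1: (A-λI) row 1 is [2, -1], so an eigenvector is (1, 2).
General solution: K_1e^(-2t)(-1,-3) + K_2e^(-t)(1,2).
Applying x(0)=3, z(0)=-2 gives K_1=8, K_2=11.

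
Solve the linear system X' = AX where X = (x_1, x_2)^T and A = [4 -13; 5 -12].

x_1(t) = 3c_1e^(-4t)sin(t) + 2c_1e^(-4t)cos(t) + 2c_2e^(-4t)sin(t) - 3c_2e^(-4t)cos(t), x_2(t) = 2c_1e^(-4t)sin(t) + c_1e^(-4t)cos(t) + c_2e^(-4t)sin(t) - 2c_2e^(-4t)cos(t)

Coefficient matrix A = [[4, -13], [5, -12]].
Characteristic polynomial det(A - λI) = λ^2 + 8λ + 17 = 0.
Eigenvalues λ = -4 ± i (complex conjugate pair).
For λ=-4+i: an eigenvector is (2,1) - i(3,2) = (2 - 3i, 1 - 2i).
A real fundamental pair from Re and Im of e^((-4+i)t)v: X_1 = e^(-4t)(cos(t)·(2,1) + sin(t)·(3,2)), X_2 = e^(-4t)(sin(t)·(2,1) - cos(t)·(3,2)).
General solution: c_1X_1 + c_2X_2.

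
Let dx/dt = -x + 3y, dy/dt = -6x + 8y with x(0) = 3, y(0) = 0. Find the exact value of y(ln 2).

A = [[-1,3],[-6,8]]; eigenvalues λ = 2, 5.
Eigenvectors: (1,1) for λ=2, (-1,-2) for λ=5.
From the initial condition, c_1 = 6, c_2 = 3.
y(ln 2) = (6)(2^2)(1) + (3)(2^5)(-2) = -168.

-168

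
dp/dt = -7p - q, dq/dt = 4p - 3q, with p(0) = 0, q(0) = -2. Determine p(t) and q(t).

Coefficient matrix A = [[-7, -1], [4, -3]].
Characteristic polynomial det(A - λI) = λ^2 + 10λ + 25 = 0.
Single eigenvalue λ = -5 with algebraic multiplicity 2.
Eigenvector v = (-1,2); generalized eigenvector w with (A-λI)w=v is (1,-1).
General solution: e^(-5t)[K_1·v + K_2·(t·v + w)].
Applying p(0)=0, q(0)=-2 gives K_1=-2, K_2=-2.

p(t) = 2te^(-5t), q(t) = -4te^(-5t) - 2e^(-5t)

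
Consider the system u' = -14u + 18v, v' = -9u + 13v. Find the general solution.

u(t) = -K_1e^(4t) + 2K_2e^(-5t), v(t) = -K_1e^(4t) + K_2e^(-5t)

Coefficient matrix A = [[-14, 18], [-9, 13]].
Characteristic polynomial det(A - λI) = λ^2 + λ - 20 = 0.
Eigenvalues λ = 4, -5.
For λ=4: (A-λI) row 1 is [-18, 18], so an eigenvector is (-1, -1).
For λ=-5: (A-λI) row 1 is [-9, 18], so an eigenvector is (2, 1).
General solution: K_1e^(4t)(-1,-1) + K_2e^(-5t)(2,1).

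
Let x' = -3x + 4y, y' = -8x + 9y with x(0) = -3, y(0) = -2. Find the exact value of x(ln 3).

A = [[-3,4],[-8,9]]; eigenvalues λ = 1, 5.
Eigenvectors: (-1,-1) for λ=1, (-1,-2) for λ=5.
From the initial condition, c_1 = 4, c_2 = -1.
x(ln 3) = (4)(3^1)(-1) + (-1)(3^5)(-1) = 231.

231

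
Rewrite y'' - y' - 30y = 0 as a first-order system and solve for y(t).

y(t) = c_1e^(6t) + c_2e^(-5t)

Let x_1 = y, x_2 = y'. Then x_1' = x_2 and x_2' = 30x_1 + x_2.
A = [[0,1],[30,1]]; det(A-λI) = λ^2 - λ - 30.
Eigenvalues λ = 6, -5 with eigenvectors (1,6), (1,-5).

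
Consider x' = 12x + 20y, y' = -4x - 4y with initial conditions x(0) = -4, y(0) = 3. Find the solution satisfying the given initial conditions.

x(t) = 7e^(4t)sin(4t) - 4e^(4t)cos(4t), y(t) = -2e^(4t)sin(4t) + 3e^(4t)cos(4t)

Coefficient matrix A = [[12, 20], [-4, -4]].
Characteristic polynomial det(A - λI) = λ^2 - 8λ + 32 = 0.
Eigenvalues λ = 4 ± 4i (complex conjugate pair).
For λ=4+4i: an eigenvector is (2,-1) - i(-1,0) = (2 + i, -1).
A real fundamental pair from Re and Im of e^((4+4i)t)v: X_1 = e^(4t)(cos(4t)·(2,-1) + sin(4t)·(-1,0)), X_2 = e^(4t)(sin(4t)·(2,-1) - cos(4t)·(-1,0)).
General solution: c_1X_1 + c_2X_2.
Applying x(0)=-4, y(0)=3 gives c_1=-3, c_2=2.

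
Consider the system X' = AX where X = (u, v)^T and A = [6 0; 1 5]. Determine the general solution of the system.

u(t) = K_2e^(6t), v(t) = -K_1e^(5t) + K_2e^(6t)

Coefficient matrix A = [[6, 0], [1, 5]].
Characteristic polynomial det(A - λI) = λ^2 - 11λ + 30 = 0.
Eigenvalues λ = 5, 6.
For λ=5: (A-λI) row 1 is [1, 0], so an eigenvector is (0, -1).
For λ=6: (A-λI) row 2 is [1, -1], so an eigenvector is (1, 1).
General solution: K_1e^(5t)(0,-1) + K_2e^(6t)(1,1).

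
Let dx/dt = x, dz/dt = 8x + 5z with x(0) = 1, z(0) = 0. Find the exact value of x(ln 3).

A = [[1,0],[8,5]]; eigenvalues λ = 1, 5.
Eigenvectors: (1,-2) for λ=1, (0,1) for λ=5.
From the initial condition, c_1 = 1, c_2 = 2.
x(ln 3) = (1)(3^1)(1) + (2)(3^5)(0) = 3.

3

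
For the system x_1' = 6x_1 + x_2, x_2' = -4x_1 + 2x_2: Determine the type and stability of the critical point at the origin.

A = [[6,1],[-4,2]]; det(A-λI) = λ^2 - 8λ + 16.
repeated λ = 4 with a single eigenvector.

unstable improper node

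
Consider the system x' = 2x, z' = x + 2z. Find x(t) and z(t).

Coefficient matrix A = [[2, 0], [1, 2]].
Characteristic polynomial det(A - λI) = λ^2 - 4λ + 4 = 0.
Single eigenvalue λ = 2 with algebraic multiplicity 2.
Eigenvector v = (0,-1); generalized eigenvector w with (A-λI)w=v is (-1,-2).
General solution: e^(2t)[K_1·v + K_2·(t·v + w)].

x(t) = -K_2e^(2t), z(t) = -K_1e^(2t) - K_2te^(2t) - 2K_2e^(2t)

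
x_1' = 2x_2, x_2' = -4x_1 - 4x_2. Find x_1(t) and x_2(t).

Coefficient matrix A = [[0, 2], [-4, -4]].
Characteristic polynomial det(A - λI) = λ^2 + 4λ + 8 = 0.
Eigenvalues λ = -2 ± 2i (complex conjugate pair).
For λ=-2+2i: an eigenvector is (0,-1) - i(-1,1) = (0 + i, -1 - i).
A real fundamental pair from Re and Im of e^((-2+2i)t)v: X_1 = e^(-2t)(cos(2t)·(0,-1) + sin(2t)·(-1,1)), X_2 = e^(-2t)(sin(2t)·(0,-1) - cos(2t)·(-1,1)).
General solution: c_1X_1 + c_2X_2.

x_1(t) = -c_1e^(-2t)sin(2t) + c_2e^(-2t)cos(2t), x_2(t) = c_1e^(-2t)sin(2t) - c_1e^(-2t)cos(2t) - c_2e^(-2t)sin(2t) - c_2e^(-2t)cos(2t)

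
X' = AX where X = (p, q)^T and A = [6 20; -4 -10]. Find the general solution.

p(t) = K_1e^(-2t)sin(4t) - 2K_1e^(-2t)cos(4t) - 2K_2e^(-2t)sin(4t) - K_2e^(-2t)cos(4t), q(t) = K_1e^(-2t)cos(4t) + K_2e^(-2t)sin(4t)

Coefficient matrix A = [[6, 20], [-4, -10]].
Characteristic polynomial det(A - λI) = λ^2 + 4λ + 20 = 0.
Eigenvalues λ = -2 ± 4i (complex conjugate pair).
For λ=-2+4i: an eigenvector is (-2,1) - i(1,0) = (-2 - i, 1).
A real fundamental pair from Re and Im of e^((-2+4i)t)v: X_1 = e^(-2t)(cos(4t)·(-2,1) + sin(4t)·(1,0)), X_2 = e^(-2t)(sin(4t)·(-2,1) - cos(4t)·(1,0)).
General solution: K_1X_1 + K_2X_2.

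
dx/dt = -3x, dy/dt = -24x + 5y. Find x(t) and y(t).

Coefficient matrix A = [[-3, 0], [-24, 5]].
Characteristic polynomial det(A - λI) = λ^2 - 2λ - 15 = 0.
Eigenvalues λ = -3, 5.
For λ=-3: (A-λI) row 2 is [-24, 8], so an eigenvector is (1, 3).
For λ=5: (A-λI) row 1 is [-8, 0], so an eigenvector is (0, 1).
General solution: K_1e^(-3t)(1,3) + K_2e^(5t)(0,1).

x(t) = K_1e^(-3t), y(t) = 3K_1e^(-3t) + K_2e^(5t)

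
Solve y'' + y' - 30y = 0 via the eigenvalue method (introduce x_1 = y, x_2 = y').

Let x_1 = y, x_2 = y'. Then x_1' = x_2 and x_2' = 30x_1 - x_2.
A = [[0,1],[30,-1]]; det(A-λI) = λ^2 + λ - 30.
Eigenvalues λ = 5, -6 with eigenvectors (1,5), (1,-6).

y(t) = C_1e^(5t) + C_2e^(-6t)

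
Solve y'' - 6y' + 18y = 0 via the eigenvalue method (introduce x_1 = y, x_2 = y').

Let x_1 = y, x_2 = y'. Then x_1' = x_2 and x_2' = -18x_1 + 6x_2.
A = [[0,1],[-18,6]]; det(A-λI) = λ^2 - 6λ + 18.
Eigenvalues λ = 3 ± 3i.

y(t) = c_1e^(3t)cos(3t) + c_2e^(3t)sin(3t)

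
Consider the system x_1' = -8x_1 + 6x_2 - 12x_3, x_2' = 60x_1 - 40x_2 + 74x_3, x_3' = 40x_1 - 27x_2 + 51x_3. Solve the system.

Coefficient matrix A = [[-8, 6, -12], [60, -40, 74], [40, -27, 51]].
det(A - λI) = 0 gives eigenvalues λ = 4, 2, -3.
For λ=4: eigenvector (1,-2,-2).
For λ=2: eigenvector (-3,1,3).
For λ=-3: eigenvector (0,2,1).
General solution: K_1e^(4t)(1,-2,-2) + K_2e^(2t)(-3,1,3) + K_3e^(-3t)(0,2,1).

x_1(t) = K_1e^(4t) - 3K_2e^(2t), x_2(t) = -2K_1e^(4t) + K_2e^(2t) + 2K_3e^(-3t), x_3(t) = -2K_1e^(4t) + 3K_2e^(2t) + K_3e^(-3t)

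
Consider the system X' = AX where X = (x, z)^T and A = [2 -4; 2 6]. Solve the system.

Coefficient matrix A = [[2, -4], [2, 6]].
Characteristic polynomial det(A - λI) = λ^2 - 8λ + 20 = 0.
Eigenvalues λ = 4 ± 2i (complex conjugate pair).
For λ=4+2i: an eigenvector is (-1,0) - i(1,-1) = (-1 - i, 0 + i).
A real fundamental pair from Re and Im of e^((4+2i)t)v: X_1 = e^(4t)(cos(2t)·(-1,0) + sin(2t)·(1,-1)), X_2 = e^(4t)(sin(2t)·(-1,0) - cos(2t)·(1,-1)).
General solution: C_1X_1 + C_2X_2.

x(t) = C_1e^(4t)sin(2t) - C_1e^(4t)cos(2t) - C_2e^(4t)sin(2t) - C_2e^(4t)cos(2t), z(t) = -C_1e^(4t)sin(2t) + C_2e^(4t)cos(2t)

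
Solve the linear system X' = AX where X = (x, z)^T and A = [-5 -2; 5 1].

Coefficient matrix A = [[-5, -2], [5, 1]].
Characteristic polynomial det(A - λI) = λ^2 + 4λ + 5 = 0.
Eigenvalues λ = -2 ± i (complex conjugate pair).
For λ=-2+i: an eigenvector is (-1,1) - i(1,-2) = (-1 - i, 1 + 2i).
A real fundamental pair from Re and Im of e^((-2+i)t)v: X_1 = e^(-2t)(cos(t)·(-1,1) + sin(t)·(1,-2)), X_2 = e^(-2t)(sin(t)·(-1,1) - cos(t)·(1,-2)).
General solution: c_1X_1 + c_2X_2.

x(t) = c_1e^(-2t)sin(t) - c_1e^(-2t)cos(t) - c_2e^(-2t)sin(t) - c_2e^(-2t)cos(t), z(t) = -2c_1e^(-2t)sin(t) + c_1e^(-2t)cos(t) + c_2e^(-2t)sin(t) + 2c_2e^(-2t)cos(t)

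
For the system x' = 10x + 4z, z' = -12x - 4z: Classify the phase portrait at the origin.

A = [[10,4],[-12,-4]]; det(A-λI) = λ^2 - 6λ + 8.
λ = 2, 4: both positive.

unstable node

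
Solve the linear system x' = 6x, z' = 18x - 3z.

Coefficient matrix A = [[6, 0], [18, -3]].
Characteristic polynomial det(A - λI) = λ^2 - 3λ - 18 = 0.
Eigenvalues λ = -3, 6.
For λ=-3: (A-λI) row 1 is [9, 0], so an eigenvector is (0, -1).
For λ=6: (A-λI) row 2 is [18, -9], so an eigenvector is (1, 2).
General solution: K_1e^(-3t)(0,-1) + K_2e^(6t)(1,2).

x(t) = K_2e^(6t), z(t) = -K_1e^(-3t) + 2K_2e^(6t)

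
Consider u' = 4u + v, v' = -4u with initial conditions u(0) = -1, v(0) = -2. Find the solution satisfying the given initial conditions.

u(t) = -4te^(2t) - e^(2t), v(t) = 8te^(2t) - 2e^(2t)

Coefficient matrix A = [[4, 1], [-4, 0]].
Characteristic polynomial det(A - λI) = λ^2 - 4λ + 4 = 0.
Single eigenvalue λ = 2 with algebraic multiplicity 2.
Eigenvector v = (1,-2); generalized eigenvector w with (A-λI)w=v is (2,-3).
General solution: e^(2t)[K_1·v + K_2·(t·v + w)].
Applying u(0)=-1, v(0)=-2 gives K_1=7, K_2=-4.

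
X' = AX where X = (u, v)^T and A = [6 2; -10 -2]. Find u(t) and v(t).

u(t) = K_1e^(2t)sin(2t) - K_2e^(2t)cos(2t), v(t) = -2K_1e^(2t)sin(2t) + K_1e^(2t)cos(2t) + K_2e^(2t)sin(2t) + 2K_2e^(2t)cos(2t)

Coefficient matrix A = [[6, 2], [-10, -2]].
Characteristic polynomial det(A - λI) = λ^2 - 4λ + 8 = 0.
Eigenvalues λ = 2 ± 2i (complex conjugate pair).
For λ=2+2i: an eigenvector is (0,1) - i(1,-2) = (0 - i, 1 + 2i).
A real fundamental pair from Re and Im of e^((2+2i)t)v: X_1 = e^(2t)(cos(2t)·(0,1) + sin(2t)·(1,-2)), X_2 = e^(2t)(sin(2t)·(0,1) - cos(2t)·(1,-2)).
General solution: K_1X_1 + K_2X_2.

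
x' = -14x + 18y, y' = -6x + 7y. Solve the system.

Coefficient matrix A = [[-14, 18], [-6, 7]].
Characteristic polynomial det(A - λI) = λ^2 + 7λ + 10 = 0.
Eigenvalues λ = -2, -5.
For λ=-2: (A-λI) row 1 is [-12, 18], so an eigenvector is (3, 2).
For λ=-5: (A-λI) row 1 is [-9, 18], so an eigenvector is (-2, -1).
General solution: K_1e^(-2t)(3,2) + K_2e^(-5t)(-2,-1).

x(t) = 3K_1e^(-2t) - 2K_2e^(-5t), y(t) = 2K_1e^(-2t) - K_2e^(-5t)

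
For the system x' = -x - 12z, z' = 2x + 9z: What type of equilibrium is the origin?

A = [[-1,-12],[2,9]]; det(A-λI) = λ^2 - 8λ + 15.
λ = 3, 5: both positive.

unstable node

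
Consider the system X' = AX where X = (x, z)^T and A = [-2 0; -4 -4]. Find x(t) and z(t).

x(t) = c_1e^(-2t), z(t) = -2c_1e^(-2t) - c_2e^(-4t)

Coefficient matrix A = [[-2, 0], [-4, -4]].
Characteristic polynomial det(A - λI) = λ^2 + 6λ + 8 = 0.
Eigenvalues λ = -2, -4.
For λ=-2: (A-λI) row 2 is [-4, -2], so an eigenvector is (1, -2).
For λ=-4: (A-λI) row 1 is [2, 0], so an eigenvector is (0, -1).
General solution: c_1e^(-2t)(1,-2) + c_2e^(-4t)(0,-1).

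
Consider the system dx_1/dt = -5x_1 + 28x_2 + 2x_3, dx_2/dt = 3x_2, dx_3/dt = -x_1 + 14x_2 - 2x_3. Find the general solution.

x_1(t) = -2K_1e^(-4t) + 4K_2e^(3t) + K_3e^(-3t), x_2(t) = K_2e^(3t), x_3(t) = -K_1e^(-4t) + 2K_2e^(3t) + K_3e^(-3t)

Coefficient matrix A = [[-5, 28, 2], [0, 3, 0], [-1, 14, -2]].
det(A - λI) = 0 gives eigenvalues λ = -4, 3, -3.
For λ=-4: eigenvector (-2,0,-1).
For λ=3: eigenvector (4,1,2).
For λ=-3: eigenvector (1,0,1).
General solution: K_1e^(-4t)(-2,0,-1) + K_2e^(3t)(4,1,2) + K_3e^(-3t)(1,0,1).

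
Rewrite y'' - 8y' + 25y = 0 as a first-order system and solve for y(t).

y(t) = C_1e^(4t)cos(3t) + C_2e^(4t)sin(3t)

Let x_1 = y, x_2 = y'. Then x_1' = x_2 and x_2' = -25x_1 + 8x_2.
A = [[0,1],[-25,8]]; det(A-λI) = λ^2 - 8λ + 25.
Eigenvalues λ = 4 ± 3i.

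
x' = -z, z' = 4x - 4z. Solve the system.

x(t) = C_1e^(-2t) + C_2te^(-2t) - C_2e^(-2t), z(t) = 2C_1e^(-2t) + 2C_2te^(-2t) - 3C_2e^(-2t)

Coefficient matrix A = [[0, -1], [4, -4]].
Characteristic polynomial det(A - λI) = λ^2 + 4λ + 4 = 0.
Single eigenvalue λ = -2 with algebraic multiplicity 2.
Eigenvector v = (1,2); generalized eigenvector w with (A-λI)w=v is (-1,-3).
General solution: e^(-2t)[C_1·v + C_2·(t·v + w)].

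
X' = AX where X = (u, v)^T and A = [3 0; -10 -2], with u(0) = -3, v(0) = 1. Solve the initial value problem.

Coefficient matrix A = [[3, 0], [-10, -2]].
Characteristic polynomial det(A - λI) = λ^2 - λ - 6 = 0.
Eigenvalues λ = 3, -2.
For λ=3: (A-λI) row 2 is [-10, -5], so an eigenvector is (1, -2).
For λ=-2: (A-λI) row 1 is [5, 0], so an eigenvector is (0, -1).
General solution: C_1e^(3t)(1,-2) + C_2e^(-2t)(0,-1).
Applying u(0)=-3, v(0)=1 gives C_1=-3, C_2=5.

u(t) = -3e^(3t), v(t) = 6e^(3t) - 5e^(-2t)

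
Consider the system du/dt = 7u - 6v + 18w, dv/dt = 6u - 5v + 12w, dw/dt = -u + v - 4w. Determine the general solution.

u(t) = C_1e^(t) - 2C_3e^(-2t), v(t) = C_1e^(t) + 3C_2e^(-t), w(t) = C_2e^(-t) + C_3e^(-2t)

Coefficient matrix A = [[7, -6, 18], [6, -5, 12], [-1, 1, -4]].
det(A - λI) = 0 gives eigenvalues λ = 1, -1, -2.
For λ=1: eigenvector (1,1,0).
For λ=-1: eigenvector (0,3,1).
For λ=-2: eigenvector (-2,0,1).
General solution: C_1e^(t)(1,1,0) + C_2e^(-t)(0,3,1) + C_3e^(-2t)(-2,0,1).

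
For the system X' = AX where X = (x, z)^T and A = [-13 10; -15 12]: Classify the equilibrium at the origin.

A = [[-13,10],[-15,12]]; det(A-λI) = λ^2 + λ - 6.
λ = -3, 2: opposite signs.

saddle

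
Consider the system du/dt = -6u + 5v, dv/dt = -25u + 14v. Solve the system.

u(t) = -c_1e^(4t)sin(5t) + c_2e^(4t)cos(5t), v(t) = -2c_1e^(4t)sin(5t) - c_1e^(4t)cos(5t) - c_2e^(4t)sin(5t) + 2c_2e^(4t)cos(5t)

Coefficient matrix A = [[-6, 5], [-25, 14]].
Characteristic polynomial det(A - λI) = λ^2 - 8λ + 41 = 0.
Eigenvalues λ = 4 ± 5i (complex conjugate pair).
For λ=4+5i: an eigenvector is (0,-1) - i(-1,-2) = (0 + i, -1 + 2i).
A real fundamental pair from Re and Im of e^((4+5i)t)v: X_1 = e^(4t)(cos(5t)·(0,-1) + sin(5t)·(-1,-2)), X_2 = e^(4t)(sin(5t)·(0,-1) - cos(5t)·(-1,-2)).
General solution: c_1X_1 + c_2X_2.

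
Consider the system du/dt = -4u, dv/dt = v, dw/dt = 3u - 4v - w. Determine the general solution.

u(t) = c_2e^(-4t), v(t) = c_1e^(t), w(t) = -2c_1e^(t) - c_2e^(-4t) + c_3e^(-t)

Coefficient matrix A = [[-4, 0, 0], [0, 1, 0], [3, -4, -1]].
det(A - λI) = 0 gives eigenvalues λ = 1, -4, -1.
For λ=1: eigenvector (0,1,-2).
For λ=-4: eigenvector (1,0,-1).
For λ=-1: eigenvector (0,0,1).
General solution: c_1e^(t)(0,1,-2) + c_2e^(-4t)(1,0,-1) + c_3e^(-t)(0,0,1).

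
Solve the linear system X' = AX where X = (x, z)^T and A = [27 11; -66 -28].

Coefficient matrix A = [[27, 11], [-66, -28]].
Characteristic polynomial det(A - λI) = λ^2 + λ - 30 = 0.
Eigenvalues λ = -6, 5.
For λ=-6: (A-λI) row 1 is [33, 11], so an eigenvector is (-1, 3).
For λ=5: (A-λI) row 1 is [22, 11], so an eigenvector is (1, -2).
General solution: C_1e^(-6t)(-1,3) + C_2e^(5t)(1,-2).

x(t) = -C_1e^(-6t) + C_2e^(5t), z(t) = 3C_1e^(-6t) - 2C_2e^(5t)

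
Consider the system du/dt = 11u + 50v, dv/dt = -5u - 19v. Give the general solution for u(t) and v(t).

u(t) = 3K_1e^(-4t)sin(5t) + K_1e^(-4t)cos(5t) + K_2e^(-4t)sin(5t) - 3K_2e^(-4t)cos(5t), v(t) = -K_1e^(-4t)sin(5t) + K_2e^(-4t)cos(5t)

Coefficient matrix A = [[11, 50], [-5, -19]].
Characteristic polynomial det(A - λI) = λ^2 + 8λ + 41 = 0.
Eigenvalues λ = -4 ± 5i (complex conjugate pair).
For λ=-4+5i: an eigenvector is (1,0) - i(3,-1) = (1 - 3i, 0 + i).
A real fundamental pair from Re and Im of e^((-4+5i)t)v: X_1 = e^(-4t)(cos(5t)·(1,0) + sin(5t)·(3,-1)), X_2 = e^(-4t)(sin(5t)·(1,0) - cos(5t)·(3,-1)).
General solution: K_1X_1 + K_2X_2.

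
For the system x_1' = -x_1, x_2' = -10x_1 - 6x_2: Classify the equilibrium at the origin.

stable node

A = [[-1,0],[-10,-6]]; det(A-λI) = λ^2 + 7λ + 6.
λ = -6, -1: both negative.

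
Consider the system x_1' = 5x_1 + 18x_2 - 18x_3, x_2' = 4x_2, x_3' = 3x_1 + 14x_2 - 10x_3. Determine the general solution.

Coefficient matrix A = [[5, 18, -18], [0, 4, 0], [3, 14, -10]].
det(A - λI) = 0 gives eigenvalues λ = -1, 4, -4.
For λ=-1: eigenvector (3,0,1).
For λ=4: eigenvector (0,1,1).
For λ=-4: eigenvector (2,0,1).
General solution: C_1e^(-t)(3,0,1) + C_2e^(4t)(0,1,1) + C_3e^(-4t)(2,0,1).

x_1(t) = 3C_1e^(-t) + 2C_3e^(-4t), x_2(t) = C_2e^(4t), x_3(t) = C_1e^(-t) + C_2e^(4t) + C_3e^(-4t)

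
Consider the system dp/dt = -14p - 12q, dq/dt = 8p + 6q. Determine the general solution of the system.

p(t) = K_1e^(-2t) + 3K_2e^(-6t), q(t) = -K_1e^(-2t) - 2K_2e^(-6t)

Coefficient matrix A = [[-14, -12], [8, 6]].
Characteristic polynomial det(A - λI) = λ^2 + 8λ + 12 = 0.
Eigenvalues λ = -2, -6.
For λ=-2: (A-λI) row 1 is [-12, -12], so an eigenvector is (1, -1).
For λ=-6: (A-λI) row 1 is [-8, -12], so an eigenvector is (3, -2).
General solution: K_1e^(-2t)(1,-1) + K_2e^(-6t)(3,-2).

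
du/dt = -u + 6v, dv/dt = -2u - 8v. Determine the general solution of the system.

Coefficient matrix A = [[-1, 6], [-2, -8]].
Characteristic polynomial det(A - λI) = λ^2 + 9λ + 20 = 0.
Eigenvalues λ = -4, -5.
For λ=-4: (A-λI) row 1 is [3, 6], so an eigenvector is (2, -1).
For λ=-5: (A-λI) row 1 is [4, 6], so an eigenvector is (-3, 2).
General solution: K_1e^(-4t)(2,-1) + K_2e^(-5t)(-3,2).

u(t) = 2K_1e^(-4t) - 3K_2e^(-5t), v(t) = -K_1e^(-4t) + 2K_2e^(-5t)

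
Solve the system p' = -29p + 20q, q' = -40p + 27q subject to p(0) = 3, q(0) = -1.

p(t) = -26e^(-t)sin(4t) + 3e^(-t)cos(4t), q(t) = -37e^(-t)sin(4t) - e^(-t)cos(4t)

Coefficient matrix A = [[-29, 20], [-40, 27]].
Characteristic polynomial det(A - λI) = λ^2 + 2λ + 17 = 0.
Eigenvalues λ = -1 ± 4i (complex conjugate pair).
For λ=-1+4i: an eigenvector is (2,3) - i(1,1) = (2 - i, 3 - i).
A real fundamental pair from Re and Im of e^((-1+4i)t)v: X_1 = e^(-t)(cos(4t)·(2,3) + sin(4t)·(1,1)), X_2 = e^(-t)(sin(4t)·(2,3) - cos(4t)·(1,1)).
General solution: K_1X_1 + K_2X_2.
Applying p(0)=3, q(0)=-1 gives K_1=-4, K_2=-11.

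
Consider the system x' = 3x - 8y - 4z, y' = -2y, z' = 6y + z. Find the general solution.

Coefficient matrix A = [[3, -8, -4], [0, -2, 0], [0, 6, 1]].
det(A - λI) = 0 gives eigenvalues λ = 1, -2, 3.
For λ=1: eigenvector (2,0,1).
For λ=-2: eigenvector (0,1,-2).
For λ=3: eigenvector (1,0,0).
General solution: c_1e^(t)(2,0,1) + c_2e^(-2t)(0,1,-2) + c_3e^(3t)(1,0,0).

x(t) = 2c_1e^(t) + c_3e^(3t), y(t) = c_2e^(-2t), z(t) = c_1e^(t) - 2c_2e^(-2t)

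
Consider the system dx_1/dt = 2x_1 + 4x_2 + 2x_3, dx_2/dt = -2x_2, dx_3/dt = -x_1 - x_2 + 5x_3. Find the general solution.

x_1(t) = 2c_1e^(3t) - c_2e^(4t) + c_3e^(-2t), x_2(t) = -c_3e^(-2t), x_3(t) = c_1e^(3t) - c_2e^(4t)

Coefficient matrix A = [[2, 4, 2], [0, -2, 0], [-1, -1, 5]].
det(A - λI) = 0 gives eigenvalues λ = 3, 4, -2.
For λ=3: eigenvector (2,0,1).
For λ=4: eigenvector (-1,0,-1).
For λ=-2: eigenvector (1,-1,0).
General solution: c_1e^(3t)(2,0,1) + c_2e^(4t)(-1,0,-1) + c_3e^(-2t)(1,-1,0).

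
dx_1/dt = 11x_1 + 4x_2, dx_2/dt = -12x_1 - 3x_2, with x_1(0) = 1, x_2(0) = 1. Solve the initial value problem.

Coefficient matrix A = [[11, 4], [-12, -3]].
Characteristic polynomial det(A - λI) = λ^2 - 8λ + 15 = 0.
Eigenvalues λ = 5, 3.
For λ=5: (A-λI) row 1 is [6, 4], so an eigenvector is (2, -3).
For λ=3: (A-λI) row 1 is [8, 4], so an eigenvector is (1, -2).
General solution: c_1e^(5t)(2,-3) + c_2e^(3t)(1,-2).
Applying x_1(0)=1, x_2(0)=1 gives c_1=3, c_2=-5.

x_1(t) = 6e^(5t) - 5e^(3t), x_2(t) = -9e^(5t) + 10e^(3t)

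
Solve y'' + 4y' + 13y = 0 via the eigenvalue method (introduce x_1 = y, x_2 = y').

y(t) = C_1e^(-2t)cos(3t) + C_2e^(-2t)sin(3t)

Let x_1 = y, x_2 = y'. Then x_1' = x_2 and x_2' = -13x_1 - 4x_2.
A = [[0,1],[-13,-4]]; det(A-λI) = λ^2 + 4λ + 13.
Eigenvalues λ = -2 ± 3i.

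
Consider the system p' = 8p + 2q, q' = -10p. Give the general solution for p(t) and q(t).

p(t) = -K_1e^(4t)sin(2t) + K_2e^(4t)cos(2t), q(t) = 2K_1e^(4t)sin(2t) - K_1e^(4t)cos(2t) - K_2e^(4t)sin(2t) - 2K_2e^(4t)cos(2t)

Coefficient matrix A = [[8, 2], [-10, 0]].
Characteristic polynomial det(A - λI) = λ^2 - 8λ + 20 = 0.
Eigenvalues λ = 4 ± 2i (complex conjugate pair).
For λ=4+2i: an eigenvector is (0,-1) - i(-1,2) = (0 + i, -1 - 2i).
A real fundamental pair from Re and Im of e^((4+2i)t)v: X_1 = e^(4t)(cos(2t)·(0,-1) + sin(2t)·(-1,2)), X_2 = e^(4t)(sin(2t)·(0,-1) - cos(2t)·(-1,2)).
General solution: K_1X_1 + K_2X_2.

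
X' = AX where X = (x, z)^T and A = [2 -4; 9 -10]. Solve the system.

Coefficient matrix A = [[2, -4], [9, -10]].
Characteristic polynomial det(A - λI) = λ^2 + 8λ + 16 = 0.
Single eigenvalue λ = -4 with algebraic multiplicity 2.
Eigenvector v = (-2,-3); generalized eigenvector w with (A-λI)w=v is (1,2).
General solution: e^(-4t)[C_1·v + C_2·(t·v + w)].

x(t) = -2C_1e^(-4t) - 2C_2te^(-4t) + C_2e^(-4t), z(t) = -3C_1e^(-4t) - 3C_2te^(-4t) + 2C_2e^(-4t)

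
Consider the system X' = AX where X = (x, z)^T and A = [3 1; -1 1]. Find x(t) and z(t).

Coefficient matrix A = [[3, 1], [-1, 1]].
Characteristic polynomial det(A - λI) = λ^2 - 4λ + 4 = 0.
Single eigenvalue λ = 2 with algebraic multiplicity 2.
Eigenvector v = (1,-1); generalized eigenvector w with (A-λI)w=v is (-2,3).
General solution: e^(2t)[K_1·v + K_2·(t·v + w)].

x(t) = K_1e^(2t) + K_2te^(2t) - 2K_2e^(2t), z(t) = -K_1e^(2t) - K_2te^(2t) + 3K_2e^(2t)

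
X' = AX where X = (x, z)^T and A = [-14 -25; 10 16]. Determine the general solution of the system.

Coefficient matrix A = [[-14, -25], [10, 16]].
Characteristic polynomial det(A - λI) = λ^2 - 2λ + 26 = 0.
Eigenvalues λ = 1 ± 5i (complex conjugate pair).
For λ=1+5i: an eigenvector is (1,-1) - i(2,-1) = (1 - 2i, -1 + i).
A real fundamental pair from Re and Im of e^((1+5i)t)v: X_1 = e^(t)(cos(5t)·(1,-1) + sin(5t)·(2,-1)), X_2 = e^(t)(sin(5t)·(1,-1) - cos(5t)·(2,-1)).
General solution: K_1X_1 + K_2X_2.

x(t) = 2K_1e^(t)sin(5t) + K_1e^(t)cos(5t) + K_2e^(t)sin(5t) - 2K_2e^(t)cos(5t), z(t) = -K_1e^(t)sin(5t) - K_1e^(t)cos(5t) - K_2e^(t)sin(5t) + K_2e^(t)cos(5t)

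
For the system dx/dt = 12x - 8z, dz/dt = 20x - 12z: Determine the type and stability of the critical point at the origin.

center

A = [[12,-8],[20,-12]]; det(A-λI) = λ^2 + 16.
λ = 0 ± 4i: zero real part.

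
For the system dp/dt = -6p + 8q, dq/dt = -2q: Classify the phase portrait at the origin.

stable node

A = [[-6,8],[0,-2]]; det(A-λI) = λ^2 + 8λ + 12.
λ = -2, -6: both negative.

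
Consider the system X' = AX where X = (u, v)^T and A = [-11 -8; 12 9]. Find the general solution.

Coefficient matrix A = [[-11, -8], [12, 9]].
Characteristic polynomial det(A - λI) = λ^2 + 2λ - 3 = 0.
Eigenvalues λ = -3, 1.
For λ=-3: (A-λI) row 1 is [-8, -8], so an eigenvector is (-1, 1).
For λ=1: (A-λI) row 1 is [-12, -8], so an eigenvector is (2, -3).
General solution: K_1e^(-3t)(-1,1) + K_2e^(t)(2,-3).

u(t) = -K_1e^(-3t) + 2K_2e^(t), v(t) = K_1e^(-3t) - 3K_2e^(t)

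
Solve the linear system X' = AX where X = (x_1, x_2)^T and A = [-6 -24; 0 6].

x_1(t) = -K_1e^(-6t) - 2K_2e^(6t), x_2(t) = K_2e^(6t)

Coefficient matrix A = [[-6, -24], [0, 6]].
Characteristic polynomial det(A - λI) = λ^2 - 36 = 0.
Eigenvalues λ = -6, 6.
For λ=-6: (A-λI) row 1 is [0, -24], so an eigenvector is (-1, 0).
For λ=6: (A-λI) row 1 is [-12, -24], so an eigenvector is (-2, 1).
General solution: K_1e^(-6t)(-1,0) + K_2e^(6t)(-2,1).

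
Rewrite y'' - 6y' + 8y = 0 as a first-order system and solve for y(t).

y(t) = K_1e^(4t) + K_2e^(2t)

Let x_1 = y, x_2 = y'. Then x_1' = x_2 and x_2' = -8x_1 + 6x_2.
A = [[0,1],[-8,6]]; det(A-λI) = λ^2 - 6λ + 8.
Eigenvalues λ = 4, 2 with eigenvectors (1,4), (1,2).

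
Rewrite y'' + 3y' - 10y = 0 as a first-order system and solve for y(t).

Let x_1 = y, x_2 = y'. Then x_1' = x_2 and x_2' = 10x_1 - 3x_2.
A = [[0,1],[10,-3]]; det(A-λI) = λ^2 + 3λ - 10.
Eigenvalues λ = -5, 2 with eigenvectors (1,-5), (1,2).

y(t) = K_1e^(-5t) + K_2e^(2t)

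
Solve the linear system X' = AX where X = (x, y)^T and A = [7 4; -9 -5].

x(t) = -2C_1e^(t) - 2C_2te^(t) + C_2e^(t), y(t) = 3C_1e^(t) + 3C_2te^(t) - 2C_2e^(t)

Coefficient matrix A = [[7, 4], [-9, -5]].
Characteristic polynomial det(A - λI) = λ^2 - 2λ + 1 = 0.
Single eigenvalue λ = 1 with algebraic multiplicity 2.
Eigenvector v = (-2,3); generalized eigenvector w with (A-λI)w=v is (1,-2).
General solution: e^(t)[C_1·v + C_2·(t·v + w)].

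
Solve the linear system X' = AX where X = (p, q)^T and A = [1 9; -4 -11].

Coefficient matrix A = [[1, 9], [-4, -11]].
Characteristic polynomial det(A - λI) = λ^2 + 10λ + 25 = 0.
Single eigenvalue λ = -5 with algebraic multiplicity 2.
Eigenvector v = (-3,2); generalized eigenvector w with (A-λI)w=v is (1,-1).
General solution: e^(-5t)[C_1·v + C_2·(t·v + w)].

p(t) = -3C_1e^(-5t) - 3C_2te^(-5t) + C_2e^(-5t), q(t) = 2C_1e^(-5t) + 2C_2te^(-5t) - C_2e^(-5t)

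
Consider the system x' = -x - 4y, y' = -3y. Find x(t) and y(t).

Coefficient matrix A = [[-1, -4], [0, -3]].
Characteristic polynomial det(A - λI) = λ^2 + 4λ + 3 = 0.
Eigenvalues λ = -3, -1.
For λ=-3: (A-λI) row 1 is [2, -4], so an eigenvector is (-2, -1).
For λ=-1: (A-λI) row 1 is [0, -4], so an eigenvector is (-1, 0).
General solution: C_1e^(-3t)(-2,-1) + C_2e^(-t)(-1,0).

x(t) = -2C_1e^(-3t) - C_2e^(-t), y(t) = -C_1e^(-3t)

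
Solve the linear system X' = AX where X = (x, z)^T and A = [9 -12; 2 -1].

x(t) = -2K_1e^(3t) + 3K_2e^(5t), z(t) = -K_1e^(3t) + K_2e^(5t)

Coefficient matrix A = [[9, -12], [2, -1]].
Characteristic polynomial det(A - λI) = λ^2 - 8λ + 15 = 0.
Eigenvalues λ = 3, 5.
For λ=3: (A-λI) row 1 is [6, -12], so an eigenvector is (-2, -1).
For λ=5: (A-λI) row 1 is [4, -12], so an eigenvector is (3, 1).
General solution: K_1e^(3t)(-2,-1) + K_2e^(5t)(3,1).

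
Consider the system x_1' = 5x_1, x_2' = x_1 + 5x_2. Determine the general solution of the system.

Coefficient matrix A = [[5, 0], [1, 5]].
Characteristic polynomial det(A - λI) = λ^2 - 10λ + 25 = 0.
Single eigenvalue λ = 5 with algebraic multiplicity 2.
Eigenvector v = (0,-1); generalized eigenvector w with (A-λI)w=v is (-1,3).
General solution: e^(5t)[C_1·v + C_2·(t·v + w)].

x_1(t) = -C_2e^(5t), x_2(t) = -C_1e^(5t) - C_2te^(5t) + 3C_2e^(5t)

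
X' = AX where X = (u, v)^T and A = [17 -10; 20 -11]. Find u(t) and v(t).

Coefficient matrix A = [[17, -10], [20, -11]].
Characteristic polynomial det(A - λI) = λ^2 - 6λ + 13 = 0.
Eigenvalues λ = 3 ± 2i (complex conjugate pair).
For λ=3+2i: an eigenvector is (-1,-1) - i(-2,-3) = (-1 + 2i, -1 + 3i).
A real fundamental pair from Re and Im of e^((3+2i)t)v: X_1 = e^(3t)(cos(2t)·(-1,-1) + sin(2t)·(-2,-3)), X_2 = e^(3t)(sin(2t)·(-1,-1) - cos(2t)·(-2,-3)).
General solution: c_1X_1 + c_2X_2.

u(t) = -2c_1e^(3t)sin(2t) - c_1e^(3t)cos(2t) - c_2e^(3t)sin(2t) + 2c_2e^(3t)cos(2t), v(t) = -3c_1e^(3t)sin(2t) - c_1e^(3t)cos(2t) - c_2e^(3t)sin(2t) + 3c_2e^(3t)cos(2t)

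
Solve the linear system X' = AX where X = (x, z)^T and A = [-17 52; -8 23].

Coefficient matrix A = [[-17, 52], [-8, 23]].
Characteristic polynomial det(A - λI) = λ^2 - 6λ + 25 = 0.
Eigenvalues λ = 3 ± 4i (complex conjugate pair).
For λ=3+4i: an eigenvector is (-3,-1) - i(2,1) = (-3 - 2i, -1 - i).
A real fundamental pair from Re and Im of e^((3+4i)t)v: X_1 = e^(3t)(cos(4t)·(-3,-1) + sin(4t)·(2,1)), X_2 = e^(3t)(sin(4t)·(-3,-1) - cos(4t)·(2,1)).
General solution: c_1X_1 + c_2X_2.

x(t) = 2c_1e^(3t)sin(4t) - 3c_1e^(3t)cos(4t) - 3c_2e^(3t)sin(4t) - 2c_2e^(3t)cos(4t), z(t) = c_1e^(3t)sin(4t) - c_1e^(3t)cos(4t) - c_2e^(3t)sin(4t) - c_2e^(3t)cos(4t)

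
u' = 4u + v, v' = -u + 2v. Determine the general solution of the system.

Coefficient matrix A = [[4, 1], [-1, 2]].
Characteristic polynomial det(A - λI) = λ^2 - 6λ + 9 = 0.
Single eigenvalue λ = 3 with algebraic multiplicity 2.
Eigenvector v = (-1,1); generalized eigenvector w with (A-λI)w=v is (-2,1).
General solution: e^(3t)[c_1·v + c_2·(t·v + w)].

u(t) = -c_1e^(3t) - c_2te^(3t) - 2c_2e^(3t), v(t) = c_1e^(3t) + c_2te^(3t) + c_2e^(3t)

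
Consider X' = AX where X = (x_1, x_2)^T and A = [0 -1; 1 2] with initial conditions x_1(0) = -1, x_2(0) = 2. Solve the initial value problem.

Coefficient matrix A = [[0, -1], [1, 2]].
Characteristic polynomial det(A - λI) = λ^2 - 2λ + 1 = 0.
Single eigenvalue λ = 1 with algebraic multiplicity 2.
Eigenvector v = (1,-1); generalized eigenvector w with (A-λI)w=v is (-3,2).
General solution: e^(t)[C_1·v + C_2·(t·v + w)].
Applying x_1(0)=-1, x_2(0)=2 gives C_1=-4, C_2=-1.

x_1(t) = -te^(t) - e^(t), x_2(t) = te^(t) + 2e^(t)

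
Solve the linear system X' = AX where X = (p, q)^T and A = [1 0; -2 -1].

Coefficient matrix A = [[1, 0], [-2, -1]].
Characteristic polynomial det(A - λI) = λ^2 - 1 = 0.
Eigenvalues λ = -1, 1.
For λ=-1: (A-λI) row 1 is [2, 0], so an eigenvector is (0, 1).
For λ=1: (A-λI) row 2 is [-2, -2], so an eigenvector is (1, -1).
General solution: c_1e^(-t)(0,1) + c_2e^(t)(1,-1).

p(t) = c_2e^(t), q(t) = c_1e^(-t) - c_2e^(t)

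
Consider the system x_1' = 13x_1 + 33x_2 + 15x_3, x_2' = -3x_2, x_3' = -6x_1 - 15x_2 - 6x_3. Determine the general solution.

Coefficient matrix A = [[13, 33, 15], [0, -3, 0], [-6, -15, -6]].
det(A - λI) = 0 gives eigenvalues λ = 3, 4, -3.
For λ=3: eigenvector (-3,0,2).
For λ=4: eigenvector (-5,0,3).
For λ=-3: eigenvector (-3,1,1).
General solution: K_1e^(3t)(-3,0,2) + K_2e^(4t)(-5,0,3) + K_3e^(-3t)(-3,1,1).

x_1(t) = -3K_1e^(3t) - 5K_2e^(4t) - 3K_3e^(-3t), x_2(t) = K_3e^(-3t), x_3(t) = 2K_1e^(3t) + 3K_2e^(4t) + K_3e^(-3t)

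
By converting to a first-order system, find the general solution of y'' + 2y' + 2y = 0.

y(t) = K_1e^(-t)cos(t) + K_2e^(-t)sin(t)

Let x_1 = y, x_2 = y'. Then x_1' = x_2 and x_2' = -2x_1 - 2x_2.
A = [[0,1],[-2,-2]]; det(A-λI) = λ^2 + 2λ + 2.
Eigenvalues λ = -1 ± i.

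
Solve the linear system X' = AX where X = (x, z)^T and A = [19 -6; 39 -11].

x(t) = -K_1e^(4t)sin(3t) - K_1e^(4t)cos(3t) - K_2e^(4t)sin(3t) + K_2e^(4t)cos(3t), z(t) = -3K_1e^(4t)sin(3t) - 2K_1e^(4t)cos(3t) - 2K_2e^(4t)sin(3t) + 3K_2e^(4t)cos(3t)

Coefficient matrix A = [[19, -6], [39, -11]].
Characteristic polynomial det(A - λI) = λ^2 - 8λ + 25 = 0.
Eigenvalues λ = 4 ± 3i (complex conjugate pair).
For λ=4+3i: an eigenvector is (-1,-2) - i(-1,-3) = (-1 + i, -2 + 3i).
A real fundamental pair from Re and Im of e^((4+3i)t)v: X_1 = e^(4t)(cos(3t)·(-1,-2) + sin(3t)·(-1,-3)), X_2 = e^(4t)(sin(3t)·(-1,-2) - cos(3t)·(-1,-3)).
General solution: K_1X_1 + K_2X_2.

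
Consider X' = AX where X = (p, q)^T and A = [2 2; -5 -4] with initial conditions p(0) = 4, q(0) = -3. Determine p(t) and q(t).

p(t) = 6e^(-t)sin(t) + 4e^(-t)cos(t), q(t) = -11e^(-t)sin(t) - 3e^(-t)cos(t)

Coefficient matrix A = [[2, 2], [-5, -4]].
Characteristic polynomial det(A - λI) = λ^2 + 2λ + 2 = 0.
Eigenvalues λ = -1 ± i (complex conjugate pair).
For λ=-1+i: an eigenvector is (1,-1) - i(1,-2) = (1 - i, -1 + 2i).
A real fundamental pair from Re and Im of e^((-1+i)t)v: X_1 = e^(-t)(cos(t)·(1,-1) + sin(t)·(1,-2)), X_2 = e^(-t)(sin(t)·(1,-1) - cos(t)·(1,-2)).
General solution: C_1X_1 + C_2X_2.
Applying p(0)=4, q(0)=-3 gives C_1=5, C_2=1.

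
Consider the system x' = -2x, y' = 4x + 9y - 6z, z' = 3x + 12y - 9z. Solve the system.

x(t) = K_3e^(-2t), y(t) = -K_1e^(3t) + K_2e^(-3t) - 2K_3e^(-2t), z(t) = -K_1e^(3t) + 2K_2e^(-3t) - 3K_3e^(-2t)

Coefficient matrix A = [[-2, 0, 0], [4, 9, -6], [3, 12, -9]].
det(A - λI) = 0 gives eigenvalues λ = 3, -3, -2.
For λ=3: eigenvector (0,-1,-1).
For λ=-3: eigenvector (0,1,2).
For λ=-2: eigenvector (1,-2,-3).
General solution: K_1e^(3t)(0,-1,-1) + K_2e^(-3t)(0,1,2) + K_3e^(-2t)(1,-2,-3).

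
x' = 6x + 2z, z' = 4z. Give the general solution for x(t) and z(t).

Coefficient matrix A = [[6, 2], [0, 4]].
Characteristic polynomial det(A - λI) = λ^2 - 10λ + 24 = 0.
Eigenvalues λ = 6, 4.
For λ=6: (A-λI) row 1 is [0, 2], so an eigenvector is (1, 0).
For λ=4: (A-λI) row 1 is [2, 2], so an eigenvector is (1, -1).
General solution: C_1e^(6t)(1,0) + C_2e^(4t)(1,-1).

x(t) = C_1e^(6t) + C_2e^(4t), z(t) = -C_2e^(4t)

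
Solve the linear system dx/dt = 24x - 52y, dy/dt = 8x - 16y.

x(t) = -2K_1e^(4t)sin(4t) - 3K_1e^(4t)cos(4t) - 3K_2e^(4t)sin(4t) + 2K_2e^(4t)cos(4t), y(t) = -K_1e^(4t)sin(4t) - K_1e^(4t)cos(4t) - K_2e^(4t)sin(4t) + K_2e^(4t)cos(4t)

Coefficient matrix A = [[24, -52], [8, -16]].
Characteristic polynomial det(A - λI) = λ^2 - 8λ + 32 = 0.
Eigenvalues λ = 4 ± 4i (complex conjugate pair).
For λ=4+4i: an eigenvector is (-3,-1) - i(-2,-1) = (-3 + 2i, -1 + i).
A real fundamental pair from Re and Im of e^((4+4i)t)v: X_1 = e^(4t)(cos(4t)·(-3,-1) + sin(4t)·(-2,-1)), X_2 = e^(4t)(sin(4t)·(-3,-1) - cos(4t)·(-2,-1)).
General solution: K_1X_1 + K_2X_2.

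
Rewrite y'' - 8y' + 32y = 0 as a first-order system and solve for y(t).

y(t) = c_1e^(4t)cos(4t) + c_2e^(4t)sin(4t)

Let x_1 = y, x_2 = y'. Then x_1' = x_2 and x_2' = -32x_1 + 8x_2.
A = [[0,1],[-32,8]]; det(A-λI) = λ^2 - 8λ + 32.
Eigenvalues λ = 4 ± 4i.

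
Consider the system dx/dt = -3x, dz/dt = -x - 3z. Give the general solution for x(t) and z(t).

Coefficient matrix A = [[-3, 0], [-1, -3]].
Characteristic polynomial det(A - λI) = λ^2 + 6λ + 9 = 0.
Single eigenvalue λ = -3 with algebraic multiplicity 2.
Eigenvector v = (0,-1); generalized eigenvector w with (A-λI)w=v is (1,0).
General solution: e^(-3t)[c_1·v + c_2·(t·v + w)].

x(t) = c_2e^(-3t), z(t) = -c_1e^(-3t) - c_2te^(-3t)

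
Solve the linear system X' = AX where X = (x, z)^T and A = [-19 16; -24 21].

x(t) = c_1e^(-3t) - 2c_2e^(5t), z(t) = c_1e^(-3t) - 3c_2e^(5t)

Coefficient matrix A = [[-19, 16], [-24, 21]].
Characteristic polynomial det(A - λI) = λ^2 - 2λ - 15 = 0.
Eigenvalues λ = -3, 5.
For λ=-3: (A-λI) row 1 is [-16, 16], so an eigenvector is (1, 1).
For λ=5: (A-λI) row 1 is [-24, 16], so an eigenvector is (-2, -3).
General solution: c_1e^(-3t)(1,1) + c_2e^(5t)(-2,-3).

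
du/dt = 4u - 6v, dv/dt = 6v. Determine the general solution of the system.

Coefficient matrix A = [[4, -6], [0, 6]].
Characteristic polynomial det(A - λI) = λ^2 - 10λ + 24 = 0.
Eigenvalues λ = 4, 6.
For λ=4: (A-λI) row 1 is [0, -6], so an eigenvector is (1, 0).
For λ=6: (A-λI) row 1 is [-2, -6], so an eigenvector is (3, -1).
General solution: c_1e^(4t)(1,0) + c_2e^(6t)(3,-1).

u(t) = c_1e^(4t) + 3c_2e^(6t), v(t) = -c_2e^(6t)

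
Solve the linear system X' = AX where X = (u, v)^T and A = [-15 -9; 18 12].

u(t) = -C_1e^(3t) + C_2e^(-6t), v(t) = 2C_1e^(3t) - C_2e^(-6t)

Coefficient matrix A = [[-15, -9], [18, 12]].
Characteristic polynomial det(A - λI) = λ^2 + 3λ - 18 = 0.
Eigenvalues λ = 3, -6.
For λ=3: (A-λI) row 1 is [-18, -9], so an eigenvector is (-1, 2).
For λ=-6: (A-λI) row 1 is [-9, -9], so an eigenvector is (1, -1).
General solution: C_1e^(3t)(-1,2) + C_2e^(-6t)(1,-1).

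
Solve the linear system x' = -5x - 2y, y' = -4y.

x(t) = -2c_1e^(-4t) + c_2e^(-5t), y(t) = c_1e^(-4t)

Coefficient matrix A = [[-5, -2], [0, -4]].
Characteristic polynomial det(A - λI) = λ^2 + 9λ + 20 = 0.
Eigenvalues λ = -4, -5.
For λ=-4: (A-λI) row 1 is [-1, -2], so an eigenvector is (-2, 1).
For λ=-5: (A-λI) row 1 is [0, -2], so an eigenvector is (1, 0).
General solution: c_1e^(-4t)(-2,1) + c_2e^(-5t)(1,0).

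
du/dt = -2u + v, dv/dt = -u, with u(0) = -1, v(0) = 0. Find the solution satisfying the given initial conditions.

u(t) = te^(-t) - e^(-t), v(t) = te^(-t)

Coefficient matrix A = [[-2, 1], [-1, 0]].
Characteristic polynomial det(A - λI) = λ^2 + 2λ + 1 = 0.
Single eigenvalue λ = -1 with algebraic multiplicity 2.
Eigenvector v = (1,1); generalized eigenvector w with (A-λI)w=v is (-1,0).
General solution: e^(-t)[c_1·v + c_2·(t·v + w)].
Applying u(0)=-1, v(0)=0 gives c_1=0, c_2=1.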